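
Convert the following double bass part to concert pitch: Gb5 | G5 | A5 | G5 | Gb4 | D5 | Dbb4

Gb4 G4 A4 G4 Gb3 D4 Dbb3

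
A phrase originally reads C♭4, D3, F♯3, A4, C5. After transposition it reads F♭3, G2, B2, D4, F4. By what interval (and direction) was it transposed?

From Cb4 to Fb3 is 5 letter names — a fifth of some quality.
Fb3 to Cb4 is 7 semitones, which makes it a perfect fifth; the second version is lower, so the direction is down.
Checking another pair — C5 → F4 — gives the same interval.

down a perfect fifth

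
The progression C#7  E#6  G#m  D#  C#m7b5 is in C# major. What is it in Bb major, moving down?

C# major down to Bb major is an augmented second; each chord root moves by that interval while the quality stays the same.
C#7: root C# down an augmented second → Bb, giving Bb7.
E#6: root E# down an augmented second → D, giving D6.
G#m: root G# down an augmented second → F, giving Fm.
D#: root D# down an augmented second → C, giving C.
C#m7b5: root C# down an augmented second → Bb, giving Bbm7b5.

Bb7 D6 Fm C Bbm7b5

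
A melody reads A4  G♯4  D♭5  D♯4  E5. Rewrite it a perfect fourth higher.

A4 gives D5
G#4 gives C#5
Db5 gives Gb5
D#4 gives G#4
E5 gives A5

D5 C#5 Gb5 G#4 A5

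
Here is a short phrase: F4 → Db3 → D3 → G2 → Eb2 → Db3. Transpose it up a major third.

A4 F3 F#3 B2 G2 F3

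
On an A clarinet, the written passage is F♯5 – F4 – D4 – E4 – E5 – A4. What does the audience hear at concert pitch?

Written C4 on the A clarinet sounds as A3, a minor third lower; apply that shift to every note.
F#5 → D#5
F4 → D4
D4 → B3
E4 → C#4
E5 → C#5
A4 → F#4

D#5 D4 B3 C#4 C#5 F#4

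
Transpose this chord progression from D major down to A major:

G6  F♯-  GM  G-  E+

D major down to A major is a perfect fourth; each chord root moves by that interval while the quality stays the same.
G6: root G down a perfect fourth → D, giving D6.
F♯-: root F♯ down a perfect fourth → C#, giving C#-.
GM: root G down a perfect fourth → D, giving DM.
G-: root G down a perfect fourth → D, giving D-.
E+: root E down a perfect fourth → B, giving B+.

D6 C#- DM D- B+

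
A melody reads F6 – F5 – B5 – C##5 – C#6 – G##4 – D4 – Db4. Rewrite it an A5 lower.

Bbb5 Bbb4 Eb5 F#4 F5 C#4 Gb3 Gbb3

An augmented fifth down from F6 gives Bbb5.
F5: a fifth down reaches B, and 8 semitones makes it Bbb4.
B5 down an augmented fifth is Eb5.
C##5 down an augmented fifth is F#4.
An augmented fifth down from C#6 gives F5.
G##4: a fifth down reaches C, and 8 semitones makes it C#4.
An augmented fifth down from D4 gives Gb3.
Db4: a fifth down reaches G, and 8 semitones makes it Gbb3.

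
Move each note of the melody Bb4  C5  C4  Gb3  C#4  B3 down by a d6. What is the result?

D#4 E#4 E#3 B2 E##3 D##3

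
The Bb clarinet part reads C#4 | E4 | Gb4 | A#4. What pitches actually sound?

Written C4 on the Bb clarinet sounds as Bb3, a major second lower; apply that shift to every note.
C#4 gives B3
E4 gives D4
Gb4 gives Fb4
A#4 gives G#4

B3 D4 Fb4 G#4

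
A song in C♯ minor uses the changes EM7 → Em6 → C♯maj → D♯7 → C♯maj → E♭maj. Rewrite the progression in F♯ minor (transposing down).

AM7 Am6 F#maj G#7 F#maj Abmaj

C♯ minor down to F♯ minor is a perfect fifth; each chord root moves by that interval while the quality stays the same.
EM7: root E down a perfect fifth → A, giving AM7.
Em6: root E down a perfect fifth → A, giving Am6.
C♯maj: root C♯ down a perfect fifth → F#, giving F#maj.
D♯7: root D♯ down a perfect fifth → G#, giving G#7.
C♯maj: root C♯ down a perfect fifth → F#, giving F#maj.
E♭maj: root E♭ down a perfect fifth → Ab, giving Abmaj.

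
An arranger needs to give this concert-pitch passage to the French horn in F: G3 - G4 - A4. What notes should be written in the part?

D4 D5 E5

Written C4 sounds as F3 on the French horn in F, so concert pitches are written a perfect fifth up.
G3 → D4
G4 → D5
A4 → E5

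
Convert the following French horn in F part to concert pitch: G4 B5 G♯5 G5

The French horn in F sounds a perfect fifth below written, so transpose each written note down a perfect fifth.
G4 becomes C4
B5 becomes E5
G#5 becomes C#5
G5 becomes C5

C4 E5 C#5 C5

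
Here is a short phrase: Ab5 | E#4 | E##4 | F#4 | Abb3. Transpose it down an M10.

Ab5 gives Fb4
E#4 gives C#3
E##4 gives C##3
F#4 gives D3
Abb3 gives Fbb2

Fb4 C#3 C##3 D3 Fbb2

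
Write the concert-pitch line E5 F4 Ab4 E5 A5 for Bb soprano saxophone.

Written C4 sounds as Bb3 on the Bb soprano saxophone, so concert pitches are written a major second up.
E5 becomes F#5
F4 becomes G4
Ab4 becomes Bb4
E5 becomes F#5
A5 becomes B5

F#5 G4 Bb4 F#5 B5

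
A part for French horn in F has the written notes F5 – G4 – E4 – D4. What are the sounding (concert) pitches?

Bb4 C4 A3 G3

Written C4 on the French horn in F sounds as F3, a perfect fifth lower; apply that shift to every note.
F5 -> Bb4
G4 -> C4
E4 -> A3
D4 -> G3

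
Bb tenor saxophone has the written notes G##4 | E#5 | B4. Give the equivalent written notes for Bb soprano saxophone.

First find concert pitch: the Bb tenor saxophone sounds a major ninth below written, so G##4 E#5 B4 sounds F##3 D#4 A3.
Then write for Bb soprano saxophone: it sounds a major second below written, so the part must be a major second above concert.
F##3 → G##3
D#4 → E#4
A3 → B3

G##3 E#4 B3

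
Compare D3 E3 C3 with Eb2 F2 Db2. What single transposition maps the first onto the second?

down a major seventh

From D3 to Eb2 is 7 letter names — a seventh of some quality.
Eb2 to D3 is 11 semitones, which makes it a major seventh; the second version is lower, so the direction is down.
Checking another pair — C3 → Db2 — gives the same interval.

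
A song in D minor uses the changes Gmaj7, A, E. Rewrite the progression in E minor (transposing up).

Amaj7 B F#

D minor up to E minor is a major second; each chord root moves by that interval while the quality stays the same.
Gmaj7: root G up a major second → A, giving Amaj7.
A: root A up a major second → B, giving B.
E: root E up a major second → F#, giving F#.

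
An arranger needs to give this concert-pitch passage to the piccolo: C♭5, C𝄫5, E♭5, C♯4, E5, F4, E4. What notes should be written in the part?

The piccolo sounds a perfect octave above written, so the written part must be a perfect octave below concert — transpose each note down.
Cb5 becomes Cb4
Cbb5 becomes Cbb4
Eb5 becomes Eb4
C#4 becomes C#3
E5 becomes E4
F4 becomes F3
E4 becomes E3

Cb4 Cbb4 Eb4 C#3 E4 F3 E3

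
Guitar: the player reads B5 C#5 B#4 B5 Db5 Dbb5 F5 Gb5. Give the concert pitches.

The guitar sounds a perfect octave below written, so transpose each written note down a perfect octave.
B5 to B4
C#5 to C#4
B#4 to B#3
B5 to B4
Db5 to Db4
Dbb5 to Dbb4
F5 to F4
Gb5 to Gb4

B4 C#4 B#3 B4 Db4 Dbb4 F4 Gb4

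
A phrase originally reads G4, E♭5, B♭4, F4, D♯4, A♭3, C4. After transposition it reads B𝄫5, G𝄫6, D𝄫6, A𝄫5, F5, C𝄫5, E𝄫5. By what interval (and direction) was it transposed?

Take the first pair: G4 → Bbb5. G to B spans 10 letter names, so the interval is some kind of tenth.
G4 to Bbb5 is 14 semitones, which makes it a diminished tenth; the second version is higher, so the direction is up.
Checking another pair — C4 → Ebb5 — gives the same interval.

up a diminished tenth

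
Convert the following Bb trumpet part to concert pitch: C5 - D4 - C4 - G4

Written C4 on the Bb trumpet sounds as Bb3, a major second lower; apply that shift to every note.
C5 gives Bb4
D4 gives C4
C4 gives Bb3
G4 gives F4

Bb4 C4 Bb3 F4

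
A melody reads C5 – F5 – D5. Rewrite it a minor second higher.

Db5 Gb5 Eb5

C5 up a minor second is Db5.
F5 up a minor second is Gb5.
D5 up a minor second is Eb5.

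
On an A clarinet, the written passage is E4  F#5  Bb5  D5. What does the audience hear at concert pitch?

C#4 D#5 G5 B4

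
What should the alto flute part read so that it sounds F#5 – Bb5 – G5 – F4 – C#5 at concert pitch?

The alto flute sounds a perfect fourth below written, so the written part must be a perfect fourth above concert — transpose each note up.
F#5 to B5
Bb5 to Eb6
G5 to C6
F4 to Bb4
C#5 to F#5

B5 Eb6 C6 Bb4 F#5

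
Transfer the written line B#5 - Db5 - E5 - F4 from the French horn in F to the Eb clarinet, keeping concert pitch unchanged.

C##5 Eb4 F#4 G3

First find concert pitch: the French horn in F sounds a perfect fifth below written, so B#5 Db5 E5 F4 sounds E#5 Gb4 A4 Bb3.
Then write for Eb clarinet: it sounds a minor third above written, so the part must be a minor third below concert.
E#5 → C##5
Gb4 → Eb4
A4 → F#4
Bb3 → G3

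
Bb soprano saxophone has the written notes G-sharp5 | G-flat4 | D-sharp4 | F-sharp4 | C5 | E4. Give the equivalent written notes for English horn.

C#6 Cb5 G#4 B4 F5 A4

First find concert pitch: the Bb soprano saxophone sounds a major second below written, so G-sharp5 G-flat4 D-sharp4 F-sharp4 C5 E4 sounds F#5 Fb4 C#4 E4 Bb4 D4.
Then write for English horn: it sounds a perfect fifth below written, so the part must be a perfect fifth above concert.
F#5 → C#6
Fb4 → Cb5
C#4 → G#4
E4 → B4
Bb4 → F5
D4 → A4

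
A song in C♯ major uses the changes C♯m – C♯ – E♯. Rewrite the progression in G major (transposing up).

C♯ major up to G major is a diminished fifth; each chord root moves by that interval while the quality stays the same.
C♯m: root C♯ up a diminished fifth → G, giving Gm.
C♯: root C♯ up a diminished fifth → G, giving G.
E♯: root E♯ up a diminished fifth → B, giving B.

Gm G B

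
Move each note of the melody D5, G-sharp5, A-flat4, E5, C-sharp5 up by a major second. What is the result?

D5 gives E5
G#5 gives A#5
Ab4 gives Bb4
E5 gives F#5
C#5 gives D#5

E5 A#5 Bb4 F#5 D#5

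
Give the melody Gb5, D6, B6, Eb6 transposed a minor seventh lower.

Gb5: a seventh down reaches A, and 10 semitones makes it Ab4.
D6: a seventh down reaches E, and 10 semitones makes it E5.
A minor seventh down from B6 gives C#6.
A minor seventh down from Eb6 gives F5.

Ab4 E5 C#6 F5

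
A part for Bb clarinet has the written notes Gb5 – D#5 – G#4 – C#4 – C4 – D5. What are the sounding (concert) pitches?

Written C4 on the Bb clarinet sounds as Bb3, a major second lower; apply that shift to every note.
Gb5 → Fb5
D#5 → C#5
G#4 → F#4
C#4 → B3
C4 → Bb3
D5 → C5

Fb5 C#5 F#4 B3 Bb3 C5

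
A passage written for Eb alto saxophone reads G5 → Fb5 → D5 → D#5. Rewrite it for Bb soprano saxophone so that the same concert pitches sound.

C5 Bbb4 G4 G#4

First find concert pitch: the Eb alto saxophone sounds a major sixth below written, so G5 Fb5 D5 D#5 sounds Bb4 Abb4 F4 F#4.
Then write for Bb soprano saxophone: it sounds a major second below written, so the part must be a major second above concert.
Bb4 → C5
Abb4 → Bbb4
F4 → G4
F#4 → G#4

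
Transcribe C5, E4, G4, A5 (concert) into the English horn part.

The English horn sounds a perfect fifth below written, so the written part must be a perfect fifth above concert — transpose each note up.
C5 -> G5
E4 -> B4
G4 -> D5
A5 -> E6

G5 B4 D5 E6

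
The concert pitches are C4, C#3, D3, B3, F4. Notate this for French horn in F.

G4 G#3 A3 F#4 C5

The French horn in F sounds a perfect fifth below written, so the written part must be a perfect fifth above concert — transpose each note up.
C4 to G4
C#3 to G#3
D3 to A3
B3 to F#4
F4 to C5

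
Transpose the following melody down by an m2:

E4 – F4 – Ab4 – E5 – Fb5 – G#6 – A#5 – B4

A minor second down from E4 gives D#4.
F4 down a minor second is E4.
Ab4: a second down reaches G, and 1 semitone makes it G4.
E5 down a minor second is D#5.
Fb5 down a minor second is Eb5.
G#6 down a minor second is F##6.
A minor second down from A#5 gives G##5.
B4 down a minor second is A#4.

D#4 E4 G4 D#5 Eb5 F##6 G##5 A#4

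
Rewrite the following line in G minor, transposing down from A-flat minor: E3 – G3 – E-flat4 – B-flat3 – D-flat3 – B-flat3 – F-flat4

D#3 F#3 D4 A3 C3 A3 Eb4

A-flat minor to G minor down is a minor second, so every note moves down by that interval.
E3 → D#3
G3 → F#3
Eb4 → D4
Bb3 → A3
Db3 → C3
Bb3 → A3
Fb4 → Eb4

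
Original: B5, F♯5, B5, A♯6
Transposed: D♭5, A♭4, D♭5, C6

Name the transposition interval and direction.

down an augmented sixth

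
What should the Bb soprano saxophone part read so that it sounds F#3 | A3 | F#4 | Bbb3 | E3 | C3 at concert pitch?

Written C4 sounds as Bb3 on the Bb soprano saxophone, so concert pitches are written a major second up.
F#3 → G#3
A3 → B3
F#4 → G#4
Bbb3 → Cb4
E3 → F#3
C3 → D3

G#3 B3 G#4 Cb4 F#3 D3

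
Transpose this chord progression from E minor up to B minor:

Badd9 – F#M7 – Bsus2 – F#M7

F#add9 C#M7 F#sus2 C#M7

E minor up to B minor is a perfect fifth; each chord root moves by that interval while the quality stays the same.
Badd9: root B up a perfect fifth → F#, giving F#add9.
F#M7: root F# up a perfect fifth → C#, giving C#M7.
Bsus2: root B up a perfect fifth → F#, giving F#sus2.
F#M7: root F# up a perfect fifth → C#, giving C#M7.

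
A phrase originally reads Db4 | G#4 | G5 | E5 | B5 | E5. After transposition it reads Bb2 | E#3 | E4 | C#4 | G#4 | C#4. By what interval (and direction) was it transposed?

down a minor tenth

Take the first pair: Db4 → Bb2. D to B spans 10 letter names, so the interval is some kind of tenth.
Bb2 to Db4 is 15 semitones, which makes it a minor tenth; the second version is lower, so the direction is down.
Checking another pair — E5 → C#4 — gives the same interval.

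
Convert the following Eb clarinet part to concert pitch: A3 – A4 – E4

The Eb clarinet sounds a minor third above written, so transpose each written note up a minor third.
A3 → C4
A4 → C5
E4 → G4

C4 C5 G4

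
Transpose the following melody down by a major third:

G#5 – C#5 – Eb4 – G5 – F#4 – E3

E5 A4 Cb4 Eb5 D4 C3

G#5 → E5
C#5 → A4
Eb4 → Cb4
G5 → Eb5
F#4 → D4
E3 → C3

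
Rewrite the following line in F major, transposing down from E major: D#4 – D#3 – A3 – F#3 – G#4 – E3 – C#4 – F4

E3 E2 Bb2 G2 A3 F2 D3 Gb3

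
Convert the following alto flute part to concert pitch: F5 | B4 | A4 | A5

Written C4 on the alto flute sounds as G3, a perfect fourth lower; apply that shift to every note.
F5 -> C5
B4 -> F#4
A4 -> E4
A5 -> E5

C5 F#4 E4 E5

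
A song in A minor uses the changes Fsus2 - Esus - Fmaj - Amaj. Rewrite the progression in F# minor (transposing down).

Dsus2 C#sus Dmaj F#maj

A minor down to F# minor is a minor third; each chord root moves by that interval while the quality stays the same.
Fsus2: root F down a minor third → D, giving Dsus2.
Esus: root E down a minor third → C#, giving C#sus.
Fmaj: root F down a minor third → D, giving Dmaj.
Amaj: root A down a minor third → F#, giving F#maj.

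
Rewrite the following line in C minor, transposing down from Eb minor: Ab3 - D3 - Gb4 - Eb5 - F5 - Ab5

F3 B2 Eb4 C5 D5 F5

Eb minor to C minor down is a minor third, so every note moves down by that interval.
Ab3 -> F3
D3 -> B2
Gb4 -> Eb4
Eb5 -> C5
F5 -> D5
Ab5 -> F5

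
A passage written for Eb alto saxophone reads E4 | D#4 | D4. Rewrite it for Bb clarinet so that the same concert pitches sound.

First find concert pitch: the Eb alto saxophone sounds a major sixth below written, so E4 D#4 D4 sounds G3 F#3 F3.
Then write for Bb clarinet: it sounds a major second below written, so the part must be a major second above concert.
G3 → A3
F#3 → G#3
F3 → G3

A3 G#3 G3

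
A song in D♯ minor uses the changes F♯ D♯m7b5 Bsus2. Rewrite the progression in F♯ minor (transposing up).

D♯ minor up to F♯ minor is a minor third; each chord root moves by that interval while the quality stays the same.
F♯: root F♯ up a minor third → A, giving A.
D♯m7b5: root D♯ up a minor third → F#, giving F#m7b5.
Bsus2: root B up a minor third → D, giving Dsus2.

A F#m7b5 Dsus2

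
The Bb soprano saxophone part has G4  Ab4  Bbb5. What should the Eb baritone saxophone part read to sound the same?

D6 Eb6 Fb7

First find concert pitch: the Bb soprano saxophone sounds a major second below written, so G4 Ab4 Bbb5 sounds F4 Gb4 Abb5.
Then write for Eb baritone saxophone: it sounds a major thirteenth below written, so the part must be a major thirteenth above concert.
F4 → D6
Gb4 → Eb6
Abb5 → Fb7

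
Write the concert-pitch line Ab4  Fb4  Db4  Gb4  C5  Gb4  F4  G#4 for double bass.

Written C4 sounds as C3 on the double bass, so concert pitches are written a perfect octave up.
Ab4 -> Ab5
Fb4 -> Fb5
Db4 -> Db5
Gb4 -> Gb5
C5 -> C6
Gb4 -> Gb5
F4 -> F5
G#4 -> G#5

Ab5 Fb5 Db5 Gb5 C6 Gb5 F5 G#5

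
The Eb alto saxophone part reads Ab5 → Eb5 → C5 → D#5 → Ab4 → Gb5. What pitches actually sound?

The Eb alto saxophone sounds a major sixth below written, so transpose each written note down a major sixth.
Ab5 becomes Cb5
Eb5 becomes Gb4
C5 becomes Eb4
D#5 becomes F#4
Ab4 becomes Cb4
Gb5 becomes Bbb4

Cb5 Gb4 Eb4 F#4 Cb4 Bbb4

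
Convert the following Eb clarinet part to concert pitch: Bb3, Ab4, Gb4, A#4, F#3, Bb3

Db4 Cb5 Bbb4 C#5 A3 Db4

Written C4 on the Eb clarinet sounds as Eb4, a minor third higher; apply that shift to every note.
Bb3 → Db4
Ab4 → Cb5
Gb4 → Bbb4
A#4 → C#5
F#3 → A3
Bb3 → Db4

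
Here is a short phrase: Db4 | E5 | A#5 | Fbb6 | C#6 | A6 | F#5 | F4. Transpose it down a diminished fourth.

Db4 to A3
E5 to B#4
A#5 to E##5
Fbb6 to Cb6
C#6 to G##5
A6 to E#6
F#5 to C##5
F4 to C#4

A3 B#4 E##5 Cb6 G##5 E#6 C##5 C#4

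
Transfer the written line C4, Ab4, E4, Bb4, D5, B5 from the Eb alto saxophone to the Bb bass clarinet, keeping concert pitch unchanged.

First find concert pitch: the Eb alto saxophone sounds a major sixth below written, so C4 Ab4 E4 Bb4 D5 B5 sounds Eb3 Cb4 G3 Db4 F4 D5.
Then write for Bb bass clarinet: it sounds a major ninth below written, so the part must be a major ninth above concert.
Eb3 → F4
Cb4 → Db5
G3 → A4
Db4 → Eb5
F4 → G5
D5 → E6

F4 Db5 A4 Eb5 G5 E6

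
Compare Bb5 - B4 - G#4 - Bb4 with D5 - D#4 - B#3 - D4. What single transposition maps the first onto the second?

down a minor sixth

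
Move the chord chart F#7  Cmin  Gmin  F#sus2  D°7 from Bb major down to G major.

D#7 Amin Emin D#sus2 B°7

Bb major down to G major is a minor third; each chord root moves by that interval while the quality stays the same.
F#7: root F# down a minor third → D#, giving D#7.
Cmin: root C down a minor third → A, giving Amin.
Gmin: root G down a minor third → E, giving Emin.
F#sus2: root F# down a minor third → D#, giving D#sus2.
D°7: root D down a minor third → B, giving B°7.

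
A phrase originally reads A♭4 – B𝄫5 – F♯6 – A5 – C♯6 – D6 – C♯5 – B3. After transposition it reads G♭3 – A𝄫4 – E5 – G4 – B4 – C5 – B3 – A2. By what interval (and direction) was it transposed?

down a major ninth

Take the first pair: Ab4 → Gb3. A to G spans 9 letter names, so the interval is some kind of ninth.
Gb3 to Ab4 is 14 semitones, which makes it a major ninth; the second version is lower, so the direction is down.
Checking another pair — B3 → A2 — gives the same interval.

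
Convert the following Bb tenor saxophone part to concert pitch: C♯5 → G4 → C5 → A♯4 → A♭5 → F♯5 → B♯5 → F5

The Bb tenor saxophone sounds a major ninth below written, so transpose each written note down a major ninth.
C#5 becomes B3
G4 becomes F3
C5 becomes Bb3
A#4 becomes G#3
Ab5 becomes Gb4
F#5 becomes E4
B#5 becomes A#4
F5 becomes Eb4

B3 F3 Bb3 G#3 Gb4 E4 A#4 Eb4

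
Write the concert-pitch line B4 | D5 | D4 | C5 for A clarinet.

D5 F5 F4 Eb5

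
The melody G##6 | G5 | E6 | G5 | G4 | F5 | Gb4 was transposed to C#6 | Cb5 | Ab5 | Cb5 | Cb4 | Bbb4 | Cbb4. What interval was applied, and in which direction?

From G##6 to C#6 is 5 letter names — a fifth of some quality.
C#6 to G##6 is 8 semitones, which makes it an augmented fifth; the second version is lower, so the direction is down.
Checking another pair — Gb4 → Cbb4 — gives the same interval.

down an augmented fifth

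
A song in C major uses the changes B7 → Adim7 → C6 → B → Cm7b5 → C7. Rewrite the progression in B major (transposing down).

A#7 G#dim7 B6 A# Bm7b5 B7

C major down to B major is a minor second; each chord root moves by that interval while the quality stays the same.
B7: root B down a minor second → A#, giving A#7.
Adim7: root A down a minor second → G#, giving G#dim7.
C6: root C down a minor second → B, giving B6.
B: root B down a minor second → A#, giving A#.
Cm7b5: root C down a minor second → B, giving Bm7b5.
C7: root C down a minor second → B, giving B7.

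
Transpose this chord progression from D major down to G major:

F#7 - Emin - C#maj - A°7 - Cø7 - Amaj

B7 Amin F#maj D°7 Fø7 Dmaj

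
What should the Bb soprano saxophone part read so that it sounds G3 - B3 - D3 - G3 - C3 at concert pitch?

The Bb soprano saxophone sounds a major second below written, so the written part must be a major second above concert — transpose each note up.
G3 to A3
B3 to C#4
D3 to E3
G3 to A3
C3 to D3

A3 C#4 E3 A3 D3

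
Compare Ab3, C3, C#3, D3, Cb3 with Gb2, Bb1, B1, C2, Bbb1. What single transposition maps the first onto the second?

From Ab3 to Gb2 is 9 letter names — a ninth of some quality.
Gb2 to Ab3 is 14 semitones, which makes it a major ninth; the second version is lower, so the direction is down.
Checking another pair — Cb3 → Bbb1 — gives the same interval.

down a major ninth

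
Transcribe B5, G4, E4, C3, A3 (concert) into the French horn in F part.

F#6 D5 B4 G3 E4

The French horn in F sounds a perfect fifth below written, so the written part must be a perfect fifth above concert — transpose each note up.
B5 becomes F#6
G4 becomes D5
E4 becomes B4
C3 becomes G3
A3 becomes E4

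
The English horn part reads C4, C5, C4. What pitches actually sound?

The English horn sounds a perfect fifth below written, so transpose each written note down a perfect fifth.
C4 becomes F3
C5 becomes F4
C4 becomes F3

F3 F4 F3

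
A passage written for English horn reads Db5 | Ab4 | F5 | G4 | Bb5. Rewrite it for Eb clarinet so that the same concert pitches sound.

Eb4 Bb3 G4 A3 C5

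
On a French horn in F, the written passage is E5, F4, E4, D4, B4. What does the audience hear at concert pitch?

A4 Bb3 A3 G3 E4

Written C4 on the French horn in F sounds as F3, a perfect fifth lower; apply that shift to every note.
E5 → A4
F4 → Bb3
E4 → A3
D4 → G3
B4 → E4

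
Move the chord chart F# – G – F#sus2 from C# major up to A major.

D Eb Dsus2

C# major up to A major is a minor sixth; each chord root moves by that interval while the quality stays the same.
F#: root F# up a minor sixth → D, giving D.
G: root G up a minor sixth → Eb, giving Eb.
F#sus2: root F# up a minor sixth → D, giving Dsus2.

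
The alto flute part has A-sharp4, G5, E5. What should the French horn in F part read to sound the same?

B#4 A5 F#5

First find concert pitch: the alto flute sounds a perfect fourth below written, so A-sharp4 G5 E5 sounds E#4 D5 B4.
Then write for French horn in F: it sounds a perfect fifth below written, so the part must be a perfect fifth above concert.
E#4 → B#4
D5 → A5
B4 → F#5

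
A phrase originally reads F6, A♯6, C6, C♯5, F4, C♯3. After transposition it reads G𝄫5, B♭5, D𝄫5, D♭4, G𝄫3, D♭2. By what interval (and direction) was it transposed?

down an augmented seventh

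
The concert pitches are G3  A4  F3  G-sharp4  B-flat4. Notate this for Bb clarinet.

A3 B4 G3 A#4 C5

The Bb clarinet sounds a major second below written, so the written part must be a major second above concert — transpose each note up.
G3 to A3
A4 to B4
F3 to G3
G#4 to A#4
Bb4 to C5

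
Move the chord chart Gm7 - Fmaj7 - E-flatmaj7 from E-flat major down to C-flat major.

E-flat major down to C-flat major is a major third; each chord root moves by that interval while the quality stays the same.
Gm7: root G down a major third → Eb, giving Ebm7.
Fmaj7: root F down a major third → Db, giving Dbmaj7.
E-flatmaj7: root E-flat down a major third → Cb, giving Cbmaj7.

Ebm7 Dbmaj7 Cbmaj7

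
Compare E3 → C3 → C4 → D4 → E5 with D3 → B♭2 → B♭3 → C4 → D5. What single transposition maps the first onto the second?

Take the first pair: E3 → D3. E to D spans 2 letter names, so the interval is some kind of second.
D3 to E3 is 2 semitones, which makes it a major second; the second version is lower, so the direction is down.
Checking another pair — E5 → D5 — gives the same interval.

down a major second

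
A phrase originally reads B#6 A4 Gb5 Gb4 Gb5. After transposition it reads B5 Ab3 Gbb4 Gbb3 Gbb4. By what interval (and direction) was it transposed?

down an augmented octave

From B#6 to B5 is 8 letter names — an octave of some quality.
B5 to B#6 is 13 semitones, which makes it an augmented octave; the second version is lower, so the direction is down.
Checking another pair — Gb5 → Gbb4 — gives the same interval.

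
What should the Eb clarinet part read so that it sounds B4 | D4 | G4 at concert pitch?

G#4 B3 E4

The Eb clarinet sounds a minor third above written, so the written part must be a minor third below concert — transpose each note down.
B4 gives G#4
D4 gives B3
G4 gives E4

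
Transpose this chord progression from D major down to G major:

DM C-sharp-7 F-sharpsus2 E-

D major down to G major is a perfect fifth; each chord root moves by that interval while the quality stays the same.
DM: root D down a perfect fifth → G, giving GM.
C-sharp-7: root C-sharp down a perfect fifth → F#, giving F#-7.
F-sharpsus2: root F-sharp down a perfect fifth → B, giving Bsus2.
E-: root E down a perfect fifth → A, giving A-.

GM F#-7 Bsus2 A-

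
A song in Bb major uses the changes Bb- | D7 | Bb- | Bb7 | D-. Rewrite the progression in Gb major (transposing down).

Gb- Bb7 Gb- Gb7 Bb-

Bb major down to Gb major is a major third; each chord root moves by that interval while the quality stays the same.
Bb-: root Bb down a major third → Gb, giving Gb-.
D7: root D down a major third → Bb, giving Bb7.
Bb-: root Bb down a major third → Gb, giving Gb-.
Bb7: root Bb down a major third → Gb, giving Gb7.
D-: root D down a major third → Bb, giving Bb-.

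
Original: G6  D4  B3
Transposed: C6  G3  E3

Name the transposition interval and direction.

down a perfect fifth

From G6 to C6 is 5 letter names — a fifth of some quality.
C6 to G6 is 7 semitones, which makes it a perfect fifth; the second version is lower, so the direction is down.
Checking another pair — B3 → E3 — gives the same interval.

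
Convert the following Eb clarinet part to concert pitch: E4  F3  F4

G4 Ab3 Ab4

Written C4 on the Eb clarinet sounds as Eb4, a minor third higher; apply that shift to every note.
E4 to G4
F3 to Ab3
F4 to Ab4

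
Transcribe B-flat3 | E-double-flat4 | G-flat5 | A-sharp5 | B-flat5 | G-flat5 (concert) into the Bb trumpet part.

C4 Fb4 Ab5 B#5 C6 Ab5

Written C4 sounds as Bb3 on the Bb trumpet, so concert pitches are written a major second up.
Bb3 to C4
Ebb4 to Fb4
Gb5 to Ab5
A#5 to B#5
Bb5 to C6
Gb5 to Ab5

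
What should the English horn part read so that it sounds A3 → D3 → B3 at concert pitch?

The English horn sounds a perfect fifth below written, so the written part must be a perfect fifth above concert — transpose each note up.
A3 to E4
D3 to A3
B3 to F#4

E4 A3 F#4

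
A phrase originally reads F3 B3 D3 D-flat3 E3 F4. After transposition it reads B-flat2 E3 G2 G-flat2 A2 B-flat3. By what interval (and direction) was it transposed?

down a perfect fifth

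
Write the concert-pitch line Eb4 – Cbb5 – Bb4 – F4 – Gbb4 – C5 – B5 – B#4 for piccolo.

Eb3 Cbb4 Bb3 F3 Gbb3 C4 B4 B#3

The piccolo sounds a perfect octave above written, so the written part must be a perfect octave below concert — transpose each note down.
Eb4 -> Eb3
Cbb5 -> Cbb4
Bb4 -> Bb3
F4 -> F3
Gbb4 -> Gbb3
C5 -> C4
B5 -> B4
B#4 -> B#3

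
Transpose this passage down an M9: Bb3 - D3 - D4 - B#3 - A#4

Ab2 C2 C3 A#2 G#3

Bb3 becomes Ab2
D3 becomes C2
D4 becomes C3
B#3 becomes A#2
A#4 becomes G#3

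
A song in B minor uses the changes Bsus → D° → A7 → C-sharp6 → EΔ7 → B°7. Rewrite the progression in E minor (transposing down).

B minor down to E minor is a perfect fifth; each chord root moves by that interval while the quality stays the same.
Bsus: root B down a perfect fifth → E, giving Esus.
D°: root D down a perfect fifth → G, giving G°.
A7: root A down a perfect fifth → D, giving D7.
C-sharp6: root C-sharp down a perfect fifth → F#, giving F#6.
EΔ7: root E down a perfect fifth → A, giving AΔ7.
B°7: root B down a perfect fifth → E, giving E°7.

Esus G° D7 F#6 AΔ7 E°7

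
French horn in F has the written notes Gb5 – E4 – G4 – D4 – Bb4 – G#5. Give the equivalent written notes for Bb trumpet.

First find concert pitch: the French horn in F sounds a perfect fifth below written, so Gb5 E4 G4 D4 Bb4 G#5 sounds Cb5 A3 C4 G3 Eb4 C#5.
Then write for Bb trumpet: it sounds a major second below written, so the part must be a major second above concert.
Cb5 → Db5
A3 → B3
C4 → D4
G3 → A3
Eb4 → F4
C#5 → D#5

Db5 B3 D4 A3 F4 D#5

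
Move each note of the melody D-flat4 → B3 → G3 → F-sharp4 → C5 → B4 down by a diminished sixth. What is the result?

Db4 to F#3
B3 to D##3
G3 to B#2
F#4 to A##3
C5 to E#4
B4 to D##4

F#3 D##3 B#2 A##3 E#4 D##4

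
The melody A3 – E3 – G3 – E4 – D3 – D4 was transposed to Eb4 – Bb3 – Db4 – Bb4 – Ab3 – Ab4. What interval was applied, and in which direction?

From A3 to Eb4 is 5 letter names — a fifth of some quality.
A3 to Eb4 is 6 semitones, which makes it a diminished fifth; the second version is higher, so the direction is up.
Checking another pair — D4 → Ab4 — gives the same interval.

up a diminished fifth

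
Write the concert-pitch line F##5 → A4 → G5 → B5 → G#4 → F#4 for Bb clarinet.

G##5 B4 A5 C#6 A#4 G#4

The Bb clarinet sounds a major second below written, so the written part must be a major second above concert — transpose each note up.
F##5 becomes G##5
A4 becomes B4
G5 becomes A5
B5 becomes C#6
G#4 becomes A#4
F#4 becomes G#4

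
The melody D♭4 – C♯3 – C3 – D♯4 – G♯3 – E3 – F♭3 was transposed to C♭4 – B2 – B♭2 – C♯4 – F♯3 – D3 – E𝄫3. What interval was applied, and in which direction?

down a major second

Take the first pair: Db4 → Cb4. D to C spans 2 letter names, so the interval is some kind of second.
Cb4 to Db4 is 2 semitones, which makes it a major second; the second version is lower, so the direction is down.
Checking another pair — Fb3 → Ebb3 — gives the same interval.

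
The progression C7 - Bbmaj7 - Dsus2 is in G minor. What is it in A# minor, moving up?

G minor up to A# minor is an augmented second; each chord root moves by that interval while the quality stays the same.
C7: root C up an augmented second → D#, giving D#7.
Bbmaj7: root Bb up an augmented second → C#, giving C#maj7.
Dsus2: root D up an augmented second → E#, giving E#sus2.

D#7 C#maj7 E#sus2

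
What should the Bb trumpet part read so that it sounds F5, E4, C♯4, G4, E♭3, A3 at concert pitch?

G5 F#4 D#4 A4 F3 B3

The Bb trumpet sounds a major second below written, so the written part must be a major second above concert — transpose each note up.
F5 -> G5
E4 -> F#4
C#4 -> D#4
G4 -> A4
Eb3 -> F3
A3 -> B3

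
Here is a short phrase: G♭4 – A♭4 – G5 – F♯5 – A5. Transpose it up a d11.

Gb4 → Cbb6
Ab4 → Dbb6
G5 → Cb7
F#5 → Bb6
A5 → Db7

Cbb6 Dbb6 Cb7 Bb6 Db7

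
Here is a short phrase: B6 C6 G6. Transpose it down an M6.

B6 down a major sixth is D6.
C6 down a major sixth is Eb5.
G6 down a major sixth is Bb5.

D6 Eb5 Bb5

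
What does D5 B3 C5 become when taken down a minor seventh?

E4 C#3 D4

D5 gives E4
B3 gives C#3
C5 gives D4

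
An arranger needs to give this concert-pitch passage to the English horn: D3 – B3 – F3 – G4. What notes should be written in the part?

A3 F#4 C4 D5

The English horn sounds a perfect fifth below written, so the written part must be a perfect fifth above concert — transpose each note up.
D3 gives A3
B3 gives F#4
F3 gives C4
G4 gives D5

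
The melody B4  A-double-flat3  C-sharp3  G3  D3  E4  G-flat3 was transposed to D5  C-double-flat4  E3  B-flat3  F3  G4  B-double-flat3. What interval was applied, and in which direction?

up a minor third

From B4 to D5 is 3 letter names — a third of some quality.
B4 to D5 is 3 semitones, which makes it a minor third; the second version is higher, so the direction is up.
Checking another pair — Gb3 → Bbb3 — gives the same interval.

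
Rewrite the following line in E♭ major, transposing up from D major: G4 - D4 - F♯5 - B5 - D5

Ab4 Eb4 G5 C6 Eb5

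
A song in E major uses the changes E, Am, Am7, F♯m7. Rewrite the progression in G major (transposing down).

G Cm Cm7 Am7

E major down to G major is a major sixth; each chord root moves by that interval while the quality stays the same.
E: root E down a major sixth → G, giving G.
Am: root A down a major sixth → C, giving Cm.
Am7: root A down a major sixth → C, giving Cm7.
F♯m7: root F♯ down a major sixth → A, giving Am7.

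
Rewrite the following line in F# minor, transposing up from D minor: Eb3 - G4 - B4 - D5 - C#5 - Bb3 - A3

G3 B4 D#5 F#5 E#5 D4 C#4

D minor to F# minor up is a major third, so every note moves up by that interval.
Eb3 gives G3
G4 gives B4
B4 gives D#5
D5 gives F#5
C#5 gives E#5
Bb3 gives D4
A3 gives C#4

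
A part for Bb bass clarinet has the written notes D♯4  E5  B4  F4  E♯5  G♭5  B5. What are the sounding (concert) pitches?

Written C4 on the Bb bass clarinet sounds as Bb2, a major ninth lower; apply that shift to every note.
D#4 → C#3
E5 → D4
B4 → A3
F4 → Eb3
E#5 → D#4
Gb5 → Fb4
B5 → A4

C#3 D4 A3 Eb3 D#4 Fb4 A4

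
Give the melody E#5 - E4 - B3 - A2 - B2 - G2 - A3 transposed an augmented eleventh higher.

E#5 -> A##6
E4 -> A#5
B3 -> E#5
A2 -> D#4
B2 -> E#4
G2 -> C#4
A3 -> D#5

A##6 A#5 E#5 D#4 E#4 C#4 D#5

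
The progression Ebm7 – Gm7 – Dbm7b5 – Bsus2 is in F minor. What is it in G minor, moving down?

F minor down to G minor is a minor seventh; each chord root moves by that interval while the quality stays the same.
Ebm7: root Eb down a minor seventh → F, giving Fm7.
Gm7: root G down a minor seventh → A, giving Am7.
Dbm7b5: root Db down a minor seventh → Eb, giving Ebm7b5.
Bsus2: root B down a minor seventh → C#, giving C#sus2.

Fm7 Am7 Ebm7b5 C#sus2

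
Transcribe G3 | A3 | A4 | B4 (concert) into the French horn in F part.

D4 E4 E5 F#5

Written C4 sounds as F3 on the French horn in F, so concert pitches are written a perfect fifth up.
G3 becomes D4
A3 becomes E4
A4 becomes E5
B4 becomes F#5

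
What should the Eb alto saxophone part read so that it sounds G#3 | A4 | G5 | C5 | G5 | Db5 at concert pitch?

The Eb alto saxophone sounds a major sixth below written, so the written part must be a major sixth above concert — transpose each note up.
G#3 to E#4
A4 to F#5
G5 to E6
C5 to A5
G5 to E6
Db5 to Bb5

E#4 F#5 E6 A5 E6 Bb5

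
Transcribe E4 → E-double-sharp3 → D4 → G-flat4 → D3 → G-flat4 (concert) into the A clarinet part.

The A clarinet sounds a minor third below written, so the written part must be a minor third above concert — transpose each note up.
E4 becomes G4
E##3 becomes G##3
D4 becomes F4
Gb4 becomes Bbb4
D3 becomes F3
Gb4 becomes Bbb4

G4 G##3 F4 Bbb4 F3 Bbb4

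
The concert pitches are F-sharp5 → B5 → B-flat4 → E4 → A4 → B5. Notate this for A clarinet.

A5 D6 Db5 G4 C5 D6

The A clarinet sounds a minor third below written, so the written part must be a minor third above concert — transpose each note up.
F#5 gives A5
B5 gives D6
Bb4 gives Db5
E4 gives G4
A4 gives C5
B5 gives D6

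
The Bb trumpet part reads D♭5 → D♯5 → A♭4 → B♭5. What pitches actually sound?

Cb5 C#5 Gb4 Ab5

The Bb trumpet sounds a major second below written, so transpose each written note down a major second.
Db5 becomes Cb5
D#5 becomes C#5
Ab4 becomes Gb4
Bb5 becomes Ab5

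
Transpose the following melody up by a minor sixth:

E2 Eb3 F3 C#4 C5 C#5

C3 Cb4 Db4 A4 Ab5 A5

E2 -> C3
Eb3 -> Cb4
F3 -> Db4
C#4 -> A4
C5 -> Ab5
C#5 -> A5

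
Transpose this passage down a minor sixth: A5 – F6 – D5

A5 gives C#5
F6 gives A5
D5 gives F#4

C#5 A5 F#4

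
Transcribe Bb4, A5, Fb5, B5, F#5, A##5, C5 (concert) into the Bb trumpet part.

Written C4 sounds as Bb3 on the Bb trumpet, so concert pitches are written a major second up.
Bb4 to C5
A5 to B5
Fb5 to Gb5
B5 to C#6
F#5 to G#5
A##5 to B##5
C5 to D5

C5 B5 Gb5 C#6 G#5 B##5 D5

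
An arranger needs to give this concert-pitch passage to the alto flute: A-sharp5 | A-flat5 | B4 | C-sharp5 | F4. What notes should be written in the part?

D#6 Db6 E5 F#5 Bb4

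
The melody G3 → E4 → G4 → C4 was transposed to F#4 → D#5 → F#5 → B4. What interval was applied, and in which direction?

From G3 to F#4 is 7 letter names — a seventh of some quality.
G3 to F#4 is 11 semitones, which makes it a major seventh; the second version is higher, so the direction is up.
Checking another pair — C4 → B4 — gives the same interval.

up a major seventh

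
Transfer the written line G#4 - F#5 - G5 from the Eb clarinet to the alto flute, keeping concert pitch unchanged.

E5 D6 Eb6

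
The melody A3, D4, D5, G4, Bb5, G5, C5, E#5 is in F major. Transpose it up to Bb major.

D4 G4 G5 C5 Eb6 C6 F5 A#5

F major to Bb major up is a perfect fourth, so every note moves up by that interval.
A3 -> D4
D4 -> G4
D5 -> G5
G4 -> C5
Bb5 -> Eb6
G5 -> C6
C5 -> F5
E#5 -> A#5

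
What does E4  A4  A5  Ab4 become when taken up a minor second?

E4: a second up reaches F, and 1 semitone makes it F4.
A4: a second up reaches B, and 1 semitone makes it Bb4.
A5 up a minor second is Bb5.
Ab4: a second up reaches B, and 1 semitone makes it Bbb4.

F4 Bb4 Bb5 Bbb4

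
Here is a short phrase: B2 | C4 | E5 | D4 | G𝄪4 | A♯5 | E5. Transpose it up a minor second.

C3 Db4 F5 Eb4 A#4 B5 F5

B2: a second up reaches C, and 1 semitone makes it C3.
C4 up a minor second is Db4.
A minor second up from E5 gives F5.
A minor second up from D4 gives Eb4.
A minor second up from G##4 gives A#4.
A#5 up a minor second is B5.
E5: a second up reaches F, and 1 semitone makes it F5.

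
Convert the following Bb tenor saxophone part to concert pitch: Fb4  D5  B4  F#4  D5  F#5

Ebb3 C4 A3 E3 C4 E4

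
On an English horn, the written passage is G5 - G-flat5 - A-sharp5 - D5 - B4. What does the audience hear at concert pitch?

C5 Cb5 D#5 G4 E4

The English horn sounds a perfect fifth below written, so transpose each written note down a perfect fifth.
G5 -> C5
Gb5 -> Cb5
A#5 -> D#5
D5 -> G4
B4 -> E4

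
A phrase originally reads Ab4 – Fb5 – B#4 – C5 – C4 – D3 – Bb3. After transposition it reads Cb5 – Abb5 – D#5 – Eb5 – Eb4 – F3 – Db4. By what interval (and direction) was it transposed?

From Ab4 to Cb5 is 3 letter names — a third of some quality.
Ab4 to Cb5 is 3 semitones, which makes it a minor third; the second version is higher, so the direction is up.
Checking another pair — Bb3 → Db4 — gives the same interval.

up a minor third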